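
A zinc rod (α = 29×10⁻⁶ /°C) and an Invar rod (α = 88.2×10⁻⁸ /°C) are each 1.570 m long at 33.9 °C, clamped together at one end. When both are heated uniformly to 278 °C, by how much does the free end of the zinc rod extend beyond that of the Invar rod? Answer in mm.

10.8 mm

ΔT = 244.1 K
zinc: ΔL = 29×10⁻⁶ × 1.570 m × 244.1 = 1.1114×10⁻² m = 11.114 mm
Invar: ΔL = 88.2×10⁻⁸ × 1.570 m × 244.1 = 3.3802×10⁻⁴ m = 0.33802 mm
difference = 11.114 − 0.33802 = 10.77598 mm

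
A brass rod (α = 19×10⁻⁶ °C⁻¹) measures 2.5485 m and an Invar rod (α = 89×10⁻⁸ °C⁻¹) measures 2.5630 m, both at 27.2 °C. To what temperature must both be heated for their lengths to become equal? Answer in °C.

T = 341.5 °C

Equal length when α₁L₁ΔT − α₂L₂ΔT = L₂ − L₁ = 1.45×10⁻² m
α₁L₁ = 4.84215×10⁻⁵, α₂L₂ = 2.28107×10⁻⁶ → Δ(αL) = 4.614043×10⁻⁵ m/K
ΔT = 1.45×10⁻² / 4.614043×10⁻⁵ = 314.258 K, so T = 27.2 + 314.258 = 341.458 °C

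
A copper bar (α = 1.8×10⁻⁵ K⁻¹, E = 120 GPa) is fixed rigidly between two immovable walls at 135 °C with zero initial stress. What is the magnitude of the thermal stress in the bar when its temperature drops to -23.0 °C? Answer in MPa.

Fully constrained: the free strain ε = αΔT is blocked, so σ = Eε = EαΔT.
|ΔT| = 158.0 K
σ = 120×10⁹ × 1.8×10⁻⁵ × 158.0 = 3.41×10⁸ Pa

σ = 341 MPa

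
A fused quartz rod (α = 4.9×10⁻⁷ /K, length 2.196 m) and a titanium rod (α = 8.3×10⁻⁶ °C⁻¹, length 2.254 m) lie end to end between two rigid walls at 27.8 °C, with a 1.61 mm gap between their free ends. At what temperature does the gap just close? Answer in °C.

Gap closes when ΔL₁ + ΔL₂ = 1.61 mm = 1.61×10⁻³ m
(α₁L₁ + α₂L₂)ΔT = g
α₁L₁ + α₂L₂ = 4.9×10⁻⁷×2.196 + 8.3×10⁻⁶×2.254 = 1.978424×10⁻⁵ m/K
ΔT = 1.61×10⁻³ / 1.978424×10⁻⁵ = 81.38 K
T = 27.8 + 81.38 = 109.18 °C

T = 109 °C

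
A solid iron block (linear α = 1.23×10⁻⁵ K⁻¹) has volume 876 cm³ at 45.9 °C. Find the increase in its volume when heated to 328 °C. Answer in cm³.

Isotropic solid: β ≈ 3α = 3.7×10⁻⁵ /K; ΔT = 282.1 K
ΔV = 3αV₀ΔT = 3(1.23×10⁻⁵)(876)(282.1) = 9.12 cm³

ΔV = 9.12 cm³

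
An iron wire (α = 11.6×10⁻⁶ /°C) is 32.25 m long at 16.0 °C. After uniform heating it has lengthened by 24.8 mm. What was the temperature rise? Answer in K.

ΔT = 66.3 K

ΔL = αL₀ΔT ⇒ ΔT = ΔL / (αL₀)
ΔT = 24.8×10⁻³ m / (11.6×10⁻⁶ × 32.25 m) = 66.292 K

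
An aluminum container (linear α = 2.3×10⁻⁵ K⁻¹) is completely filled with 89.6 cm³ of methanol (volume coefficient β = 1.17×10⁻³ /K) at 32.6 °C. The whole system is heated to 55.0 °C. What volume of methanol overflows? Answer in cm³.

2.21 cm³

The container also expands: β_container ≈ 3α = 6.9×10⁻⁵ /K
Net overflow = V₀(β_liq − 3α_cont)ΔT
β − 3α = 1.17×10⁻³ − 6.9×10⁻⁵ = 1.101×10⁻³ /K; ΔT = 22.4 K
ΔV = 89.6 × 1.101×10⁻³ × 22.4 = 2.21 cm³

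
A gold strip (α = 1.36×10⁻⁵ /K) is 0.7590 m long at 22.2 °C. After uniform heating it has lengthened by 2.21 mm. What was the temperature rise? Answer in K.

ΔL = αL₀ΔT ⇒ ΔT = ΔL / (αL₀)
ΔT = 2.21×10⁻³ m / (1.36×10⁻⁵ × 0.7590 m) = 214.10 K

ΔT = 214 K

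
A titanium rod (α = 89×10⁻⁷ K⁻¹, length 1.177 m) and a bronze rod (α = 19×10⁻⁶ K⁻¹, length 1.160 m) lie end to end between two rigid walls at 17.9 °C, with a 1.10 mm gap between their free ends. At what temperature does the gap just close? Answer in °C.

T = 51.7 °C

Gap closes when ΔL₁ + ΔL₂ = 1.10 mm = 1.10×10⁻³ m
(α₁L₁ + α₂L₂)ΔT = g
α₁L₁ + α₂L₂ = 89×10⁻⁷×1.177 + 19×10⁻⁶×1.160 = 3.25153×10⁻⁵ m/K
ΔT = 1.10×10⁻³ / 3.25153×10⁻⁵ = 33.830 K
T = 17.9 + 33.830 = 51.730 °C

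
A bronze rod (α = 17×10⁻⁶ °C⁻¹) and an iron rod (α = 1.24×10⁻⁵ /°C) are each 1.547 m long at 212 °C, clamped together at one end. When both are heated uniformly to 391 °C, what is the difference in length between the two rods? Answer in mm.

ΔT = 179 K
bronze: ΔL = 17×10⁻⁶ × 1.547 m × 179 = 4.7075×10⁻³ m = 4.7075 mm
iron: ΔL = 1.24×10⁻⁵ × 1.547 m × 179 = 3.4337×10⁻³ m = 3.4337 mm
difference = 4.7075 − 3.4337 = 1.2738 mm

1.27 mm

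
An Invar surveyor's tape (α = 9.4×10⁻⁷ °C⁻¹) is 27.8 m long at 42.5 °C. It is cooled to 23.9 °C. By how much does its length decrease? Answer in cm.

|ΔT| = |23.9 − 42.5| = 18.6 K
ΔL = αL₀ΔT = (9.4×10⁻⁷)(27.8)(18.6) = 4.86×10⁻⁴ m

ΔL = 0.0486 cm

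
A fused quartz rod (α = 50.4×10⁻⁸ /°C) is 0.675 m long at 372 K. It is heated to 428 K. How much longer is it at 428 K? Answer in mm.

ΔL = 0.0191 mm

|ΔT| = |428 − 372| = 56 K
ΔL = αL₀ΔT = (50.4×10⁻⁸)(0.675)(56) = 1.91×10⁻⁵ m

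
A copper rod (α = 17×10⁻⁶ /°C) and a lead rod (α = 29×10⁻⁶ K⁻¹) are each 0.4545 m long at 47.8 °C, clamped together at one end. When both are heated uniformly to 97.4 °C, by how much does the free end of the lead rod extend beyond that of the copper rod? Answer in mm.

ΔT = 49.6 K
copper: ΔL = 17×10⁻⁶ × 0.4545 m × 49.6 = 3.8323×10⁻⁴ m = 0.38323 mm
lead: ΔL = 29×10⁻⁶ × 0.4545 m × 49.6 = 6.5375×10⁻⁴ m = 0.65375 mm
difference = 0.65375 − 0.38323 = 0.27052 mm

0.271 mm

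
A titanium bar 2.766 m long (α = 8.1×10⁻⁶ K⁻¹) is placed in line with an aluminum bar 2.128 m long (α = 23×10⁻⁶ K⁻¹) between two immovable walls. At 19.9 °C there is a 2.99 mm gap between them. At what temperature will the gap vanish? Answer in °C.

Gap closes when ΔL₁ + ΔL₂ = 2.99 mm = 2.99×10⁻³ m
(α₁L₁ + α₂L₂)ΔT = g
α₁L₁ + α₂L₂ = 8.1×10⁻⁶×2.766 + 23×10⁻⁶×2.128 = 7.13486×10⁻⁵ m/K
ΔT = 2.99×10⁻³ / 7.13486×10⁻⁵ = 41.907 K
T = 19.9 + 41.907 = 61.807 °C

T = 61.8 °C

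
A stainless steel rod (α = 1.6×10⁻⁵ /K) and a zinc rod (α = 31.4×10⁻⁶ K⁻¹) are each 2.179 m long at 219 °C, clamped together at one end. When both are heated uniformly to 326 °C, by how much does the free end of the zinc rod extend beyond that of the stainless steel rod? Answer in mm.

3.59 mm

ΔT = 107 K
stainless steel: ΔL = 1.6×10⁻⁵ × 2.179 m × 107 = 3.7304×10⁻³ m = 3.7304 mm
zinc: ΔL = 31.4×10⁻⁶ × 2.179 m × 107 = 7.3210×10⁻³ m = 7.3210 mm
difference = 7.3210 − 3.7304 = 3.5906 mm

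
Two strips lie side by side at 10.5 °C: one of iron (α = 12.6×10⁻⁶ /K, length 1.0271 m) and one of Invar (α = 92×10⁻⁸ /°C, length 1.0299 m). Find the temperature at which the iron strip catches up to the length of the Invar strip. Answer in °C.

T = 244.0 °C

Equal length when α₁L₁ΔT − α₂L₂ΔT = L₂ − L₁ = 2.80×10⁻³ m
α₁L₁ = 1.294146×10⁻⁵, α₂L₂ = 9.47508×10⁻⁷ → Δ(αL) = 1.1993952×10⁻⁵ m/K
ΔT = 2.80×10⁻³ / 1.1993952×10⁻⁵ = 233.451 K, so T = 10.5 + 233.451 = 243.951 °C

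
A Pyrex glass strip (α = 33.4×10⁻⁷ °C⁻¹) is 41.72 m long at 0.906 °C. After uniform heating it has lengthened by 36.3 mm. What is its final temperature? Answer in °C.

ΔL = αL₀ΔT ⇒ ΔT = ΔL / (αL₀)
ΔT = 36.3×10⁻³ m / (33.4×10⁻⁷ × 41.72 m) = 260.505 K
T = 0.906 + 260.505 = 261.411 °C

T = 261 °C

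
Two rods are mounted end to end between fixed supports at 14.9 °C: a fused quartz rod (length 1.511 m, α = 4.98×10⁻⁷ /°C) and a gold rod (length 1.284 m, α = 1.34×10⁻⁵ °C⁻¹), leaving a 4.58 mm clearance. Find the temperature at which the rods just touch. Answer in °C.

T = 270 °C

Gap closes when ΔL₁ + ΔL₂ = 4.58 mm = 4.58×10⁻³ m
(α₁L₁ + α₂L₂)ΔT = g
α₁L₁ + α₂L₂ = 4.98×10⁻⁷×1.511 + 1.34×10⁻⁵×1.284 = 1.7958078×10⁻⁵ m/K
ΔT = 4.58×10⁻³ / 1.7958078×10⁻⁵ = 255.04 K
T = 14.9 + 255.04 = 269.94 °C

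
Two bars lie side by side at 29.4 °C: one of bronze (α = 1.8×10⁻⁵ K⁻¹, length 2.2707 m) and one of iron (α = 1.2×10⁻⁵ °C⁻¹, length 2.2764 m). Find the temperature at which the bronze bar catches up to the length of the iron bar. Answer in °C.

T = 449.9 °C

Equal length when α₁L₁ΔT − α₂L₂ΔT = L₂ − L₁ = 5.70×10⁻³ m
α₁L₁ = 4.08726×10⁻⁵, α₂L₂ = 2.73168×10⁻⁵ → Δ(αL) = 1.35558×10⁻⁵ m/K
ΔT = 5.70×10⁻³ / 1.35558×10⁻⁵ = 420.484 K, so T = 29.4 + 420.484 = 449.884 °C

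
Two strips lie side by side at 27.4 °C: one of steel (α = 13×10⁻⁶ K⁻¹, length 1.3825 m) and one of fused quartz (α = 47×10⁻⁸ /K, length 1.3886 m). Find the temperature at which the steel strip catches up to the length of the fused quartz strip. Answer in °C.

Equal length when α₁L₁ΔT − α₂L₂ΔT = L₂ − L₁ = 6.10×10⁻³ m
α₁L₁ = 1.79725×10⁻⁵, α₂L₂ = 6.52642×10⁻⁷ → Δ(αL) = 1.7319858×10⁻⁵ m/K
ΔT = 6.10×10⁻³ / 1.7319858×10⁻⁵ = 352.197 K, so T = 27.4 + 352.197 = 379.597 °C

T = 379.6 °C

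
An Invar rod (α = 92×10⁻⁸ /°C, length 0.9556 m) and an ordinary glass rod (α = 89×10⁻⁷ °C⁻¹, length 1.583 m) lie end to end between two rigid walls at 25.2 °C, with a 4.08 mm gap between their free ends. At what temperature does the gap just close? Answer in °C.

T = 298 °C

α₁L₁ = 8.79152×10⁻⁷ m/K, α₂L₂ = 1.40887×10⁻⁵ m/K → total 1.4967852×10⁻⁵ m/K
ΔT = g/(α₁L₁+α₂L₂) = 4.08×10⁻³ / 1.4967852×10⁻⁵ = 272.58 K
T = 25.2 + 272.58 = 297.78 °C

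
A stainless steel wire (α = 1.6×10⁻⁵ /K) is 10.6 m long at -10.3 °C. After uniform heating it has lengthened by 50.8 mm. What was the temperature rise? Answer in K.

ΔT = 300 K

ΔL = αL₀ΔT ⇒ ΔT = ΔL / (αL₀)
ΔT = 50.8×10⁻³ m / (1.6×10⁻⁵ × 10.6 m) = 299.53 K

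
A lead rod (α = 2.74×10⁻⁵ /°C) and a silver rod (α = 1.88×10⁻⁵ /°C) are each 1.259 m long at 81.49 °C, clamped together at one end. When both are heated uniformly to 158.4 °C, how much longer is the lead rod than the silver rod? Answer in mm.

ΔT = 76.91 K
lead: ΔL = 2.74×10⁻⁵ × 1.259 m × 76.91 = 2.6531×10⁻³ m = 2.6531 mm
silver: ΔL = 1.88×10⁻⁵ × 1.259 m × 76.91 = 1.8204×10⁻³ m = 1.8204 mm
difference = 2.6531 − 1.8204 = 0.8327 mm

0.833 mm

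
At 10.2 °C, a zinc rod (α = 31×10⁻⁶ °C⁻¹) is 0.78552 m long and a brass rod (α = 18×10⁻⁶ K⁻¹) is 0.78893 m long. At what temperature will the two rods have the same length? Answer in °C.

Equal length when α₁L₁ΔT − α₂L₂ΔT = L₂ − L₁ = 3.41×10⁻³ m
α₁L₁ = 2.435112×10⁻⁵, α₂L₂ = 1.420074×10⁻⁵ → Δ(αL) = 1.015038×10⁻⁵ m/K
ΔT = 3.41×10⁻³ / 1.015038×10⁻⁵ = 335.948 K, so T = 10.2 + 335.948 = 346.148 °C

T = 346.1 °C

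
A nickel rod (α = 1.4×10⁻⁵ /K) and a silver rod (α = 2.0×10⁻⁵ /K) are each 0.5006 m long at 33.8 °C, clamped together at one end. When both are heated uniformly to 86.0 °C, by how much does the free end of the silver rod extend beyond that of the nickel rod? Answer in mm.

ΔT = 52.2 K
nickel: ΔL = 1.4×10⁻⁵ × 0.5006 m × 52.2 = 3.6584×10⁻⁴ m = 0.36584 mm
silver: ΔL = 2.0×10⁻⁵ × 0.5006 m × 52.2 = 5.2263×10⁻⁴ m = 0.52263 mm
difference = 0.52263 − 0.36584 = 0.15679 mm

0.157 mm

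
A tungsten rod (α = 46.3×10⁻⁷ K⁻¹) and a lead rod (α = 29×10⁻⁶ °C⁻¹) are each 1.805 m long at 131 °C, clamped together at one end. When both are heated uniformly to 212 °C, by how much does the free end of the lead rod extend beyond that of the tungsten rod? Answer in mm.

ΔT = 81 K
tungsten: ΔL = 46.3×10⁻⁷ × 1.805 m × 81 = 6.7693×10⁻⁴ m = 0.67693 mm
lead: ΔL = 29×10⁻⁶ × 1.805 m × 81 = 4.2399×10⁻³ m = 4.2399 mm
difference = 4.2399 − 0.67693 = 3.56297 mm

3.56 mm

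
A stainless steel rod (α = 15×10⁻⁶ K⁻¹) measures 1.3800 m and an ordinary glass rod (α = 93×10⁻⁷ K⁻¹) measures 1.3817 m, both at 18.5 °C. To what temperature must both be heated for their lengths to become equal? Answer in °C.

L₁(1 + α₁ΔT) = L₂(1 + α₂ΔT) ⇒ ΔT = (L₂ − L₁)/(α₁L₁ − α₂L₂)
L₂ − L₁ = 1.3817 − 1.3800 = 1.70×10⁻³ m
α₁L₁ − α₂L₂ = 15×10⁻⁶×1.3800 − 93×10⁻⁷×1.3817 = 7.85019×10⁻⁶ m/K
ΔT = 1.70×10⁻³ / 7.85019×10⁻⁶ = 216.555 K
T = 18.5 + 216.555 = 235.055 °C

T = 235.1 °C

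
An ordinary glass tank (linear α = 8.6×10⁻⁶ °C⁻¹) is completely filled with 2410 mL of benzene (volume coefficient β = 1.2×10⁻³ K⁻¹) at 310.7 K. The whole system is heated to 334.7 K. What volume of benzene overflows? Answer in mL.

The tank also expands: β_container ≈ 3α = 2.58×10⁻⁵ /K
Net overflow = V₀(β_liq − 3α_cont)ΔT
β − 3α = 1.20×10⁻³ − 2.58×10⁻⁵ = 1.1742×10⁻³ /K; ΔT = 24.0 K
ΔV = 2410 × 1.1742×10⁻³ × 24.0 = 67.9 mL

67.9 mL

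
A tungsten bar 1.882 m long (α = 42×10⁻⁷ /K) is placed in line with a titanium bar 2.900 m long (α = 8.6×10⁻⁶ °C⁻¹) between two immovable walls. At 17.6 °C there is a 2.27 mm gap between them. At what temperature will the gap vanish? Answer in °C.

Gap closes when ΔL₁ + ΔL₂ = 2.27 mm = 2.27×10⁻³ m
(α₁L₁ + α₂L₂)ΔT = g
α₁L₁ + α₂L₂ = 42×10⁻⁷×1.882 + 8.6×10⁻⁶×2.900 = 3.28444×10⁻⁵ m/K
ΔT = 2.27×10⁻³ / 3.28444×10⁻⁵ = 69.114 K
T = 17.6 + 69.114 = 86.714 °C

T = 86.7 °C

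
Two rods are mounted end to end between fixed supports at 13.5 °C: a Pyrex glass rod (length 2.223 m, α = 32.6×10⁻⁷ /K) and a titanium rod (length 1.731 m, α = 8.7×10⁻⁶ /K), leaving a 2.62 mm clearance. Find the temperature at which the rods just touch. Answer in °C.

α₁L₁ = 7.24698×10⁻⁶ m/K, α₂L₂ = 1.50597×10⁻⁵ m/K → total 2.230668×10⁻⁵ m/K
ΔT = g/(α₁L₁+α₂L₂) = 2.62×10⁻³ / 2.230668×10⁻⁵ = 117.45 K
T = 13.5 + 117.45 = 130.95 °C

T = 131 °C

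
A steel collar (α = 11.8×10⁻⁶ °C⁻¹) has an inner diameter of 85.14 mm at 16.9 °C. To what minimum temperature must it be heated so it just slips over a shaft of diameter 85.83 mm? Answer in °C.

Required Δd = 85.83 − 85.14 = 0.69 mm
Δd = αd₀ΔT ⇒ ΔT = Δd/(αd₀) = 0.69 / (11.8×10⁻⁶ × 85.14) = 686.80 K
T_min = 16.9 + 686.80 = 703.70 °C

T = 704 °C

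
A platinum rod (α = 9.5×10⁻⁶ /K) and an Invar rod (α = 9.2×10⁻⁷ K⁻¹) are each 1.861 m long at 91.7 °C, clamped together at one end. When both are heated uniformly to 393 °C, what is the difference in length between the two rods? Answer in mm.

4.81 mm

ΔT = 301.3 K
platinum: ΔL = 9.5×10⁻⁶ × 1.861 m × 301.3 = 5.3268×10⁻³ m = 5.3268 mm
Invar: ΔL = 9.2×10⁻⁷ × 1.861 m × 301.3 = 5.1586×10⁻⁴ m = 0.51586 mm
difference = 5.3268 − 0.51586 = 4.81094 mm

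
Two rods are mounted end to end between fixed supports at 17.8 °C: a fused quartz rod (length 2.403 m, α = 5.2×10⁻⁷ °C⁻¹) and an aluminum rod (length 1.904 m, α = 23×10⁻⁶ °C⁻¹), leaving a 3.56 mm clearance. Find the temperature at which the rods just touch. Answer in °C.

Gap closes when ΔL₁ + ΔL₂ = 3.56 mm = 3.56×10⁻³ m
(α₁L₁ + α₂L₂)ΔT = g
α₁L₁ + α₂L₂ = 5.2×10⁻⁷×2.403 + 23×10⁻⁶×1.904 = 4.504156×10⁻⁵ m/K
ΔT = 3.56×10⁻³ / 4.504156×10⁻⁵ = 79.038 K
T = 17.8 + 79.038 = 96.838 °C

T = 96.8 °C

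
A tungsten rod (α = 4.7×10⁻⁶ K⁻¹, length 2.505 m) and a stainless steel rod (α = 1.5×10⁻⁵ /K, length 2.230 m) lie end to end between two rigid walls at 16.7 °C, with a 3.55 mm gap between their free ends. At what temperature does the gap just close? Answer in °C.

T = 95.2 °C

α₁L₁ = 1.17735×10⁻⁵ m/K, α₂L₂ = 3.345×10⁻⁵ m/K → total 4.52235×10⁻⁵ m/K
ΔT = g/(α₁L₁+α₂L₂) = 3.55×10⁻³ / 4.52235×10⁻⁵ = 78.499 K
T = 16.7 + 78.499 = 95.199 °C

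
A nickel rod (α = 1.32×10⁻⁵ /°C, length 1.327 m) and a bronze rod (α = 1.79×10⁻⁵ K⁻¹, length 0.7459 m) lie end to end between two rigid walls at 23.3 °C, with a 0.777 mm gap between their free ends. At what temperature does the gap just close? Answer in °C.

T = 48.5 °C

α₁L₁ = 1.75164×10⁻⁵ m/K, α₂L₂ = 1.335161×10⁻⁵ m/K → total 3.086801×10⁻⁵ m/K
ΔT = g/(α₁L₁+α₂L₂) = 7.77×10⁻⁴ / 3.086801×10⁻⁵ = 25.172 K
T = 23.3 + 25.172 = 48.472 °C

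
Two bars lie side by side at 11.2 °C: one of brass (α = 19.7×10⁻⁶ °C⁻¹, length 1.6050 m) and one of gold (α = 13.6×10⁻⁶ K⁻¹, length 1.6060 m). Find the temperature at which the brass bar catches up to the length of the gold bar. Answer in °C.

T = 113.5 °C

Equal length when α₁L₁ΔT − α₂L₂ΔT = L₂ − L₁ = 1.00×10⁻³ m
α₁L₁ = 3.16185×10⁻⁵, α₂L₂ = 2.18416×10⁻⁵ → Δ(αL) = 9.7769×10⁻⁶ m/K
ΔT = 1.00×10⁻³ / 9.7769×10⁻⁶ = 102.282 K, so T = 11.2 + 102.282 = 113.482 °C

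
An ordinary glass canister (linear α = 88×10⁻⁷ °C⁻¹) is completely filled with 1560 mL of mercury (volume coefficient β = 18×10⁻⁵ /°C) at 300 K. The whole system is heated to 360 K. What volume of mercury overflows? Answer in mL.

The canister also expands: β_container ≈ 3α = 2.64×10⁻⁵ /K
Net overflow = V₀(β_liq − 3α_cont)ΔT
β − 3α = 1.80×10⁻⁴ − 2.64×10⁻⁵ = 1.536×10⁻⁴ /K; ΔT = 60 K
ΔV = 1560 × 1.536×10⁻⁴ × 60 = 14.4 mL

14.4 mL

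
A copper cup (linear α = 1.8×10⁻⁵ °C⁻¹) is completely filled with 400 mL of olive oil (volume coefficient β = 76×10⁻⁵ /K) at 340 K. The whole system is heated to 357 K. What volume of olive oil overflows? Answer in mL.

The cup also expands: β_container ≈ 3α = 5.4×10⁻⁵ /K
Net overflow = V₀(β_liq − 3α_cont)ΔT
β − 3α = 7.60×10⁻⁴ − 5.4×10⁻⁵ = 7.06×10⁻⁴ /K; ΔT = 17 K
ΔV = 400 × 7.06×10⁻⁴ × 17 = 4.80 mL

4.80 mL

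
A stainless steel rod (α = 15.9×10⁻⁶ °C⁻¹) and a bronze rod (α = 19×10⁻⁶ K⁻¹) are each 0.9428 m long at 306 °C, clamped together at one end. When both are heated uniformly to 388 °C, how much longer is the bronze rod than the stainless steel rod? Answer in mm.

0.240 mm

ΔT = 82 K
stainless steel: ΔL = 15.9×10⁻⁶ × 0.9428 m × 82 = 1.2292×10⁻³ m = 1.2292 mm
bronze: ΔL = 19×10⁻⁶ × 0.9428 m × 82 = 1.4689×10⁻³ m = 1.4689 mm
difference = 1.4689 − 1.2292 = 0.2397 mm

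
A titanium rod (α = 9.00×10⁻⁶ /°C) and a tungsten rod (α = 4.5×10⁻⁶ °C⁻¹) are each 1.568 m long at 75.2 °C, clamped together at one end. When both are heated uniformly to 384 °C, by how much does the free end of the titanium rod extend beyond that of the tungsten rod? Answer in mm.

ΔT = 308.8 K
titanium: ΔL = 9.00×10⁻⁶ × 1.568 m × 308.8 = 4.3578×10⁻³ m = 4.3578 mm
tungsten: ΔL = 4.5×10⁻⁶ × 1.568 m × 308.8 = 2.1789×10⁻³ m = 2.1789 mm
difference = 4.3578 − 2.1789 = 2.1789 mm

2.18 mm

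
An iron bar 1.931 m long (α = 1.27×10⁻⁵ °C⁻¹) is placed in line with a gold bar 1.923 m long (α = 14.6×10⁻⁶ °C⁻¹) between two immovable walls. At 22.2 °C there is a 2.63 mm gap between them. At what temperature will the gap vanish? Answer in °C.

Gap closes when ΔL₁ + ΔL₂ = 2.63 mm = 2.63×10⁻³ m
(α₁L₁ + α₂L₂)ΔT = g
α₁L₁ + α₂L₂ = 1.27×10⁻⁵×1.931 + 14.6×10⁻⁶×1.923 = 5.25995×10⁻⁵ m/K
ΔT = 2.63×10⁻³ / 5.25995×10⁻⁵ = 50.000 K
T = 22.2 + 50.000 = 72.200 °C

T = 72.2 °C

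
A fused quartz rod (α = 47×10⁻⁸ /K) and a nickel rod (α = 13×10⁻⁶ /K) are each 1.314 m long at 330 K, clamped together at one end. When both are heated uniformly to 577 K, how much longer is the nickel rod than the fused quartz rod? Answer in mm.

ΔT = 247 K
fused quartz: ΔL = 47×10⁻⁸ × 1.314 m × 247 = 1.5254×10⁻⁴ m = 0.15254 mm
nickel: ΔL = 13×10⁻⁶ × 1.314 m × 247 = 4.2193×10⁻³ m = 4.2193 mm
difference = 4.2193 − 0.15254 = 4.06676 mm

4.07 mm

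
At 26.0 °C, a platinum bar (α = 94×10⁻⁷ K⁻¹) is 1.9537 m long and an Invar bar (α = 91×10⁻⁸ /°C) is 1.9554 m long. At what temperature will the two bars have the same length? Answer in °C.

Equal length when α₁L₁ΔT − α₂L₂ΔT = L₂ − L₁ = 1.70×10⁻³ m
α₁L₁ = 1.836478×10⁻⁵, α₂L₂ = 1.779414×10⁻⁶ → Δ(αL) = 1.6585366×10⁻⁵ m/K
ΔT = 1.70×10⁻³ / 1.6585366×10⁻⁵ = 102.500 K, so T = 26.0 + 102.500 = 128.500 °C

T = 128.5 °C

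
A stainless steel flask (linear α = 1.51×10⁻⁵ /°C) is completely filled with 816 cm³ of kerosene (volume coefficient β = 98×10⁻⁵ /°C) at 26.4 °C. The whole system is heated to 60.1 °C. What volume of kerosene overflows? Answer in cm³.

25.7 cm³

The flask also expands: β_container ≈ 3α = 4.53×10⁻⁵ /K
Net overflow = V₀(β_liq − 3α_cont)ΔT
β − 3α = 9.80×10⁻⁴ − 4.53×10⁻⁵ = 9.347×10⁻⁴ /K; ΔT = 33.7 K
ΔV = 816 × 9.347×10⁻⁴ × 33.7 = 25.7 cm³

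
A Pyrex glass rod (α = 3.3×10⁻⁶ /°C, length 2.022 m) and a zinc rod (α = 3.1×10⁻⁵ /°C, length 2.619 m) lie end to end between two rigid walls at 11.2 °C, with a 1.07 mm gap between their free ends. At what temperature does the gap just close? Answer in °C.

T = 23.4 °C

α₁L₁ = 6.6726×10⁻⁶ m/K, α₂L₂ = 8.1189×10⁻⁵ m/K → total 8.78616×10⁻⁵ m/K
ΔT = g/(α₁L₁+α₂L₂) = 1.07×10⁻³ / 8.78616×10⁻⁵ = 12.178 K
T = 11.2 + 12.178 = 23.378 °C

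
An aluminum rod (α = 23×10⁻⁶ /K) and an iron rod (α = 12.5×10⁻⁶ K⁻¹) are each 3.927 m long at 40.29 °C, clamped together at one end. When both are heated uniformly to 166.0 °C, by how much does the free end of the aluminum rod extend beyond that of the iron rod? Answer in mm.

5.18 mm

ΔT = 125.71 K
aluminum: ΔL = 23×10⁻⁶ × 3.927 m × 125.71 = 1.1354×10⁻² m = 11.354 mm
iron: ΔL = 12.5×10⁻⁶ × 3.927 m × 125.71 = 6.1708×10⁻³ m = 6.1708 mm
difference = 11.354 − 6.1708 = 5.1832 mm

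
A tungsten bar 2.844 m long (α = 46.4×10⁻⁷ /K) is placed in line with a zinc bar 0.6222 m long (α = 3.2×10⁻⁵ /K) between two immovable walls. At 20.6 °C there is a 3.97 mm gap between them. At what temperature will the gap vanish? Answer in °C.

T = 141 °C

Gap closes when ΔL₁ + ΔL₂ = 3.97 mm = 3.97×10⁻³ m
(α₁L₁ + α₂L₂)ΔT = g
α₁L₁ + α₂L₂ = 46.4×10⁻⁷×2.844 + 3.2×10⁻⁵×0.6222 = 3.310656×10⁻⁵ m/K
ΔT = 3.97×10⁻³ / 3.310656×10⁻⁵ = 119.92 K
T = 20.6 + 119.92 = 140.52 °C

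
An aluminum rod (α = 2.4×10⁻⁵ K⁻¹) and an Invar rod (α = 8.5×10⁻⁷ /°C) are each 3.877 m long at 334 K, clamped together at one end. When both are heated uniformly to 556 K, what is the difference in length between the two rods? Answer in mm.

ΔT = 222 K
aluminum: ΔL = 2.4×10⁻⁵ × 3.877 m × 222 = 2.0657×10⁻² m = 20.657 mm
Invar: ΔL = 8.5×10⁻⁷ × 3.877 m × 222 = 7.3159×10⁻⁴ m = 0.73159 mm
difference = 20.657 − 0.73159 = 19.92541 mm

19.9 mm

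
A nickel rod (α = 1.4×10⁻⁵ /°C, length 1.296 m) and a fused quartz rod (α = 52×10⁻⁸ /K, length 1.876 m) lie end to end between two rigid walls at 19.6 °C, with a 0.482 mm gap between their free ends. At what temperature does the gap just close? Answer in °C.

T = 44.8 °C

Gap closes when ΔL₁ + ΔL₂ = 0.482 mm = 4.82×10⁻⁴ m
(α₁L₁ + α₂L₂)ΔT = g
α₁L₁ + α₂L₂ = 1.4×10⁻⁵×1.296 + 52×10⁻⁸×1.876 = 1.911952×10⁻⁵ m/K
ΔT = 4.82×10⁻⁴ / 1.911952×10⁻⁵ = 25.210 K
T = 19.6 + 25.210 = 44.810 °C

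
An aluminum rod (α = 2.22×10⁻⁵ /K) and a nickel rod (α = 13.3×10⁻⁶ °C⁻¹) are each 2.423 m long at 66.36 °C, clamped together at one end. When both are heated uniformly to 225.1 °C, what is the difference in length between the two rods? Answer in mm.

3.42 mm

ΔT = 158.74 K
aluminum: ΔL = 2.22×10⁻⁵ × 2.423 m × 158.74 = 8.5387×10⁻³ m = 8.5387 mm
nickel: ΔL = 13.3×10⁻⁶ × 2.423 m × 158.74 = 5.1155×10⁻³ m = 5.1155 mm
difference = 8.5387 − 5.1155 = 3.4232 mm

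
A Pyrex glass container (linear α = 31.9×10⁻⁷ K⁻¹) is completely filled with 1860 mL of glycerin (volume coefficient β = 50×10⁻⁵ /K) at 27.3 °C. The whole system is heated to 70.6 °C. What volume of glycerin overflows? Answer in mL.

39.5 mL

The container also expands: β_container ≈ 3α = 9.57×10⁻⁶ /K
Net overflow = V₀(β_liq − 3α_cont)ΔT
β − 3α = 5.00×10⁻⁴ − 9.57×10⁻⁶ = 4.9043×10⁻⁴ /K; ΔT = 43.3 K
ΔV = 1860 × 4.9043×10⁻⁴ × 43.3 = 39.5 mL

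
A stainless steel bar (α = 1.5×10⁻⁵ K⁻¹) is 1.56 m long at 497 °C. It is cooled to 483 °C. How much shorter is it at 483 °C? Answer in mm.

ΔL = 0.328 mm

|ΔT| = |483 − 497| = 14 K
ΔL = αL₀ΔT = (1.5×10⁻⁵)(1.56)(14) = 3.28×10⁻⁴ m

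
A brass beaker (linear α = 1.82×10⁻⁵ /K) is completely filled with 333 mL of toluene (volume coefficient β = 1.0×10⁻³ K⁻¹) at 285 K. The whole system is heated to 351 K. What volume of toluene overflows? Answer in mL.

20.8 mL

The beaker also expands: β_container ≈ 3α = 5.46×10⁻⁵ /K
Net overflow = V₀(β_liq − 3α_cont)ΔT
β − 3α = 1.00×10⁻³ − 5.46×10⁻⁵ = 9.454×10⁻⁴ /K; ΔT = 66 K
ΔV = 333 × 9.454×10⁻⁴ × 66 = 20.8 mL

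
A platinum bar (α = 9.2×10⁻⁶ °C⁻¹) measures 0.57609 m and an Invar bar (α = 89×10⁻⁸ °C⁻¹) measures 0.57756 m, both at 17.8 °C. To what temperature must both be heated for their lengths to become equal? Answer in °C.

T = 324.9 °C

L₁(1 + α₁ΔT) = L₂(1 + α₂ΔT) ⇒ ΔT = (L₂ − L₁)/(α₁L₁ − α₂L₂)
L₂ − L₁ = 0.57756 − 0.57609 = 1.47×10⁻³ m
α₁L₁ − α₂L₂ = 9.2×10⁻⁶×0.57609 − 89×10⁻⁸×0.57756 = 4.7859996×10⁻⁶ m/K
ΔT = 1.47×10⁻³ / 4.7859996×10⁻⁶ = 307.146 K
T = 17.8 + 307.146 = 324.946 °C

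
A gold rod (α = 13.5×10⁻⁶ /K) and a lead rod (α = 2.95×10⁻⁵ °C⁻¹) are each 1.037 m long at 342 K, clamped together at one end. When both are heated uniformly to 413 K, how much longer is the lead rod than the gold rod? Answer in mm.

1.18 mm

ΔT = 71 K
gold: ΔL = 13.5×10⁻⁶ × 1.037 m × 71 = 9.9396×10⁻⁴ m = 0.99396 mm
lead: ΔL = 2.95×10⁻⁵ × 1.037 m × 71 = 2.1720×10⁻³ m = 2.1720 mm
difference = 2.1720 − 0.99396 = 1.17804 mm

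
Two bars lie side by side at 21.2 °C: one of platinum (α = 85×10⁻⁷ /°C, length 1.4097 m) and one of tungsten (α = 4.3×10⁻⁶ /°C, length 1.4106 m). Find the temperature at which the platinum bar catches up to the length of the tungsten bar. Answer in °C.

T = 173.3 °C

Equal length when α₁L₁ΔT − α₂L₂ΔT = L₂ − L₁ = 9.00×10⁻⁴ m
α₁L₁ = 1.198245×10⁻⁵, α₂L₂ = 6.06558×10⁻⁶ → Δ(αL) = 5.91687×10⁻⁶ m/K
ΔT = 9.00×10⁻⁴ / 5.91687×10⁻⁶ = 152.107 K, so T = 21.2 + 152.107 = 173.307 °C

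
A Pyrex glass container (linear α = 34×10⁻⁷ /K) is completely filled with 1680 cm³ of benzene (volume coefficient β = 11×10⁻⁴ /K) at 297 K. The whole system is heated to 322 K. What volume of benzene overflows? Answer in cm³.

45.8 cm³

The container also expands: β_container ≈ 3α = 1.02×10⁻⁵ /K
Net overflow = V₀(β_liq − 3α_cont)ΔT
β − 3α = 1.10×10⁻³ − 1.02×10⁻⁵ = 1.0898×10⁻³ /K; ΔT = 25 K
ΔV = 1680 × 1.0898×10⁻³ × 25 = 45.8 cm³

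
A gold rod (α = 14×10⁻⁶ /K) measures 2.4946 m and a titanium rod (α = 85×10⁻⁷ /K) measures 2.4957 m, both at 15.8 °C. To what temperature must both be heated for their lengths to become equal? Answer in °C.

T = 96.03 °C

L₁(1 + α₁ΔT) = L₂(1 + α₂ΔT) ⇒ ΔT = (L₂ − L₁)/(α₁L₁ − α₂L₂)
L₂ − L₁ = 2.4957 − 2.4946 = 1.10×10⁻³ m
α₁L₁ − α₂L₂ = 14×10⁻⁶×2.4946 − 85×10⁻⁷×2.4957 = 1.371095×10⁻⁵ m/K
ΔT = 1.10×10⁻³ / 1.371095×10⁻⁵ = 80.2278 K
T = 15.8 + 80.2278 = 96.0278 °C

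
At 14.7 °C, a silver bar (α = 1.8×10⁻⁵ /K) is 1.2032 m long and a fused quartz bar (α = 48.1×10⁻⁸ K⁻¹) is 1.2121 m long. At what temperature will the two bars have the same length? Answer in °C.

T = 437.0 °C

Equal length when α₁L₁ΔT − α₂L₂ΔT = L₂ − L₁ = 8.90×10⁻³ m
α₁L₁ = 2.16576×10⁻⁵, α₂L₂ = 5.830201×10⁻⁷ → Δ(αL) = 2.10745799×10⁻⁵ m/K
ΔT = 8.90×10⁻³ / 2.10745799×10⁻⁵ = 422.310 K, so T = 14.7 + 422.310 = 437.010 °C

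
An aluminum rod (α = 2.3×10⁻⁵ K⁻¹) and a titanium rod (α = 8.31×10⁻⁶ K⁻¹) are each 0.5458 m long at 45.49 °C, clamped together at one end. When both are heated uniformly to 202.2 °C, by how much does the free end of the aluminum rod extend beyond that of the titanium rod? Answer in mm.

ΔT = 156.71 K
aluminum: ΔL = 2.3×10⁻⁵ × 0.5458 m × 156.71 = 1.9672×10⁻³ m = 1.9672 mm
titanium: ΔL = 8.31×10⁻⁶ × 0.5458 m × 156.71 = 7.1077×10⁻⁴ m = 0.71077 mm
difference = 1.9672 − 0.71077 = 1.25643 mm

1.26 mm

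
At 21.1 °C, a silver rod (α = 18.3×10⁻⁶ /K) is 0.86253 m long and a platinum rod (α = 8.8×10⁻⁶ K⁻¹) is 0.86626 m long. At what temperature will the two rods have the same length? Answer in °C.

T = 478.1 °C

L₁(1 + α₁ΔT) = L₂(1 + α₂ΔT) ⇒ ΔT = (L₂ − L₁)/(α₁L₁ − α₂L₂)
L₂ − L₁ = 0.86626 − 0.86253 = 3.73×10⁻³ m
α₁L₁ − α₂L₂ = 18.3×10⁻⁶×0.86253 − 8.8×10⁻⁶×0.86626 = 8.161211×10⁻⁶ m/K
ΔT = 3.73×10⁻³ / 8.161211×10⁻⁶ = 457.040 K
T = 21.1 + 457.040 = 478.140 °C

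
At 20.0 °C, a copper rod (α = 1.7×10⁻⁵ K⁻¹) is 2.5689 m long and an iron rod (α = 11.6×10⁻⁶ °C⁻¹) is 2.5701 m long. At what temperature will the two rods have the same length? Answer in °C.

L₁(1 + α₁ΔT) = L₂(1 + α₂ΔT) ⇒ ΔT = (L₂ − L₁)/(α₁L₁ − α₂L₂)
L₂ − L₁ = 2.5701 − 2.5689 = 1.20×10⁻³ m
α₁L₁ − α₂L₂ = 1.7×10⁻⁵×2.5689 − 11.6×10⁻⁶×2.5701 = 1.385814×10⁻⁵ m/K
ΔT = 1.20×10⁻³ / 1.385814×10⁻⁵ = 86.592 K
T = 20.0 + 86.592 = 106.592 °C

T = 106.6 °C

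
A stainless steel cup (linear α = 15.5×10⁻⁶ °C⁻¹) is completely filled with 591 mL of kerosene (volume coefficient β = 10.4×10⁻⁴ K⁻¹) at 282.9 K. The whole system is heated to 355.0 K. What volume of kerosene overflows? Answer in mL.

42.3 mL

The cup also expands: β_container ≈ 3α = 4.65×10⁻⁵ /K
Net overflow = V₀(β_liq − 3α_cont)ΔT
β − 3α = 1.04×10⁻³ − 4.65×10⁻⁵ = 9.935×10⁻⁴ /K; ΔT = 72.1 K
ΔV = 591 × 9.935×10⁻⁴ × 72.1 = 42.3 mL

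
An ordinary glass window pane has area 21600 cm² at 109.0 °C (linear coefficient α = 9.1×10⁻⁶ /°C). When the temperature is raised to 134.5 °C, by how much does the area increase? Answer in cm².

Area coefficient ≈ 2α; |ΔT| = 25.5 K
ΔA = 2αA₀ΔT = 2(9.1×10⁻⁶)(21600)(25.5) = 10.0 cm²

ΔA = 10.0 cm²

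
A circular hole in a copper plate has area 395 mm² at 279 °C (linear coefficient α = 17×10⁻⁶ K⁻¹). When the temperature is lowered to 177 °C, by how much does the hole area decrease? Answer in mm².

ΔA = 1.37 mm²

Area coefficient ≈ 2α; |ΔT| = 102 K
ΔA = 2αA₀ΔT = 2(17×10⁻⁶)(395)(102) = 1.37 mm²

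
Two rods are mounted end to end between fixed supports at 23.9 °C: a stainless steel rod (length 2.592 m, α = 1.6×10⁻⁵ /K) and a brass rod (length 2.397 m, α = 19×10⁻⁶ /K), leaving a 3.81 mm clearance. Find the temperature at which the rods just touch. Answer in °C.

Gap closes when ΔL₁ + ΔL₂ = 3.81 mm = 3.81×10⁻³ m
(α₁L₁ + α₂L₂)ΔT = g
α₁L₁ + α₂L₂ = 1.6×10⁻⁵×2.592 + 19×10⁻⁶×2.397 = 8.7015×10⁻⁵ m/K
ΔT = 3.81×10⁻³ / 8.7015×10⁻⁵ = 43.786 K
T = 23.9 + 43.786 = 67.686 °C

T = 67.7 °C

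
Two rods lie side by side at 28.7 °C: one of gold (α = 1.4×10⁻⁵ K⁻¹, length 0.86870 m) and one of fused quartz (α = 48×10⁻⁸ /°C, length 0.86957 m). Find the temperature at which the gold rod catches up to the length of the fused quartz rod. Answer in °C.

T = 102.8 °C

Equal length when α₁L₁ΔT − α₂L₂ΔT = L₂ − L₁ = 8.70×10⁻⁴ m
α₁L₁ = 1.21618×10⁻⁵, α₂L₂ = 4.173936×10⁻⁷ → Δ(αL) = 1.17444064×10⁻⁵ m/K
ΔT = 8.70×10⁻⁴ / 1.17444064×10⁻⁵ = 74.078 K, so T = 28.7 + 74.078 = 102.778 °C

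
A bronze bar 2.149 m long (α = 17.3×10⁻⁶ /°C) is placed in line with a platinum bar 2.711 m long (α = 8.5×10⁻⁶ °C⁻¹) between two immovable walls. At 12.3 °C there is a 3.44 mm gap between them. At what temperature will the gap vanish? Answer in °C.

α₁L₁ = 3.71777×10⁻⁵ m/K, α₂L₂ = 2.30435×10⁻⁵ m/K → total 6.02212×10⁻⁵ m/K
ΔT = g/(α₁L₁+α₂L₂) = 3.44×10⁻³ / 6.02212×10⁻⁵ = 57.123 K
T = 12.3 + 57.123 = 69.423 °C

T = 69.4 °C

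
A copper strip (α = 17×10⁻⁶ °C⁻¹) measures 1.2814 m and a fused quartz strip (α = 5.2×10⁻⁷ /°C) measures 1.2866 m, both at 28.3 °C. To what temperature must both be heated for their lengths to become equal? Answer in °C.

Equal length when α₁L₁ΔT − α₂L₂ΔT = L₂ − L₁ = 5.20×10⁻³ m
α₁L₁ = 2.17838×10⁻⁵, α₂L₂ = 6.69032×10⁻⁷ → Δ(αL) = 2.1114768×10⁻⁵ m/K
ΔT = 5.20×10⁻³ / 2.1114768×10⁻⁵ = 246.273 K, so T = 28.3 + 246.273 = 274.573 °C

T = 274.6 °C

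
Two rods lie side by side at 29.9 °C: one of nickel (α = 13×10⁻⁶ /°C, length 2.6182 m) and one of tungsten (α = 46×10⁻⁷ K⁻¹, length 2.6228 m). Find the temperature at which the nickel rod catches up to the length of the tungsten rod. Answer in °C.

L₁(1 + α₁ΔT) = L₂(1 + α₂ΔT) ⇒ ΔT = (L₂ − L₁)/(α₁L₁ − α₂L₂)
L₂ − L₁ = 2.6228 − 2.6182 = 4.60×10⁻³ m
α₁L₁ − α₂L₂ = 13×10⁻⁶×2.6182 − 46×10⁻⁷×2.6228 = 2.197172×10⁻⁵ m/K
ΔT = 4.60×10⁻³ / 2.197172×10⁻⁵ = 209.360 K
T = 29.9 + 209.360 = 239.260 °C

T = 239.3 °C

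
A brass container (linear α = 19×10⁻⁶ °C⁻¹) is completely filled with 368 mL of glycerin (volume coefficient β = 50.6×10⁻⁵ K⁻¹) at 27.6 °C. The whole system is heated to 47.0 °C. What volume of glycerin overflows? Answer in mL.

The container also expands: β_container ≈ 3α = 5.7×10⁻⁵ /K
Net overflow = V₀(β_liq − 3α_cont)ΔT
β − 3α = 5.06×10⁻⁴ − 5.7×10⁻⁵ = 4.49×10⁻⁴ /K; ΔT = 19.4 K
ΔV = 368 × 4.49×10⁻⁴ × 19.4 = 3.21 mL

3.21 mL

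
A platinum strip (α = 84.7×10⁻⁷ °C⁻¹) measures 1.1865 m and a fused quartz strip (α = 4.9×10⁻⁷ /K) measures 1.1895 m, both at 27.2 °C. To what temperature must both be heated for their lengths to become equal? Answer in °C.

T = 344.1 °C

Equal length when α₁L₁ΔT − α₂L₂ΔT = L₂ − L₁ = 3.00×10⁻³ m
α₁L₁ = 1.0049655×10⁻⁵, α₂L₂ = 5.82855×10⁻⁷ → Δ(αL) = 9.4668×10⁻⁶ m/K
ΔT = 3.00×10⁻³ / 9.4668×10⁻⁶ = 316.897 K, so T = 27.2 + 316.897 = 344.097 °C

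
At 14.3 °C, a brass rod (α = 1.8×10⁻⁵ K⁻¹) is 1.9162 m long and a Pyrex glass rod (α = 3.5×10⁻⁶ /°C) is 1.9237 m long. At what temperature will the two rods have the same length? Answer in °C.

T = 284.5 °C

L₁(1 + α₁ΔT) = L₂(1 + α₂ΔT) ⇒ ΔT = (L₂ − L₁)/(α₁L₁ − α₂L₂)
L₂ − L₁ = 1.9237 − 1.9162 = 7.50×10⁻³ m
α₁L₁ − α₂L₂ = 1.8×10⁻⁵×1.9162 − 3.5×10⁻⁶×1.9237 = 2.775865×10⁻⁵ m/K
ΔT = 7.50×10⁻³ / 2.775865×10⁻⁵ = 270.186 K
T = 14.3 + 270.186 = 284.486 °C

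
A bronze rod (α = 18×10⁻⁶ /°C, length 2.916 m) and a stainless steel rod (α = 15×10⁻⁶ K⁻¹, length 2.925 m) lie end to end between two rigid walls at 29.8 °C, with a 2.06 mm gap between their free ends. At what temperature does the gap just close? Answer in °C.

T = 51.2 °C

α₁L₁ = 5.2488×10⁻⁵ m/K, α₂L₂ = 4.3875×10⁻⁵ m/K → total 9.6363×10⁻⁵ m/K
ΔT = g/(α₁L₁+α₂L₂) = 2.06×10⁻³ / 9.6363×10⁻⁵ = 21.377 K
T = 29.8 + 21.377 = 51.177 °C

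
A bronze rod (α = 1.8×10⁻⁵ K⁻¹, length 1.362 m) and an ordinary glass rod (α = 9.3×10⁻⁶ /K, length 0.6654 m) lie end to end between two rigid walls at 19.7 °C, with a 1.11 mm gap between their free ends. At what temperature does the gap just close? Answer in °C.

T = 55.9 °C

Gap closes when ΔL₁ + ΔL₂ = 1.11 mm = 1.11×10⁻³ m
(α₁L₁ + α₂L₂)ΔT = g
α₁L₁ + α₂L₂ = 1.8×10⁻⁵×1.362 + 9.3×10⁻⁶×0.6654 = 3.070422×10⁻⁵ m/K
ΔT = 1.11×10⁻³ / 3.070422×10⁻⁵ = 36.151 K
T = 19.7 + 36.151 = 55.851 °C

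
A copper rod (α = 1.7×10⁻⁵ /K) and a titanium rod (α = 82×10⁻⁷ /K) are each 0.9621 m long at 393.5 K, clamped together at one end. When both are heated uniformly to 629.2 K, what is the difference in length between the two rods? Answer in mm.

2.00 mm

ΔT = 235.7 K
copper: ΔL = 1.7×10⁻⁵ × 0.9621 m × 235.7 = 3.8550×10⁻³ m = 3.8550 mm
titanium: ΔL = 82×10⁻⁷ × 0.9621 m × 235.7 = 1.8595×10⁻³ m = 1.8595 mm
difference = 3.8550 − 1.8595 = 1.9955 mm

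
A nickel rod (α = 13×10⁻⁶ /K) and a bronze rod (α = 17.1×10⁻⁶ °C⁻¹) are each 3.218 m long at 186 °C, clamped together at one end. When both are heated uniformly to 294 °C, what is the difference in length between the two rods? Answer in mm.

ΔT = 108 K
nickel: ΔL = 13×10⁻⁶ × 3.218 m × 108 = 4.5181×10⁻³ m = 4.5181 mm
bronze: ΔL = 17.1×10⁻⁶ × 3.218 m × 108 = 5.9430×10⁻³ m = 5.9430 mm
difference = 5.9430 − 4.5181 = 1.4249 mm

1.42 mm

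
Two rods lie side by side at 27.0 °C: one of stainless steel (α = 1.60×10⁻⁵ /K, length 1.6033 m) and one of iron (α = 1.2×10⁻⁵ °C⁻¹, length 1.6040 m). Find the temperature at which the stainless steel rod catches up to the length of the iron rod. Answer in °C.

Equal length when α₁L₁ΔT − α₂L₂ΔT = L₂ − L₁ = 7.00×10⁻⁴ m
α₁L₁ = 2.56528×10⁻⁵, α₂L₂ = 1.9248×10⁻⁵ → Δ(αL) = 6.4048×10⁻⁶ m/K
ΔT = 7.00×10⁻⁴ / 6.4048×10⁻⁶ = 109.293 K, so T = 27.0 + 109.293 = 136.293 °C

T = 136.3 °C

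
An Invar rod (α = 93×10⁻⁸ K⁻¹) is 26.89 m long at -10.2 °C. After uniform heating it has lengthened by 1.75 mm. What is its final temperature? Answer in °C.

ΔL = αL₀ΔT ⇒ ΔT = ΔL / (αL₀)
ΔT = 1.75×10⁻³ m / (93×10⁻⁸ × 26.89 m) = 69.978 K
T = -10.2 + 69.978 = 59.778 °C

T = 59.8 °C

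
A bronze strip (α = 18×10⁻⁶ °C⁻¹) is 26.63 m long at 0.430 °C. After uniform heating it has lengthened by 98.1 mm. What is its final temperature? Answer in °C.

T = 205 °C

ΔL = αL₀ΔT ⇒ ΔT = ΔL / (αL₀)
ΔT = 98.1×10⁻³ m / (18×10⁻⁶ × 26.63 m) = 204.656 K
T = 0.430 + 204.656 = 205.086 °C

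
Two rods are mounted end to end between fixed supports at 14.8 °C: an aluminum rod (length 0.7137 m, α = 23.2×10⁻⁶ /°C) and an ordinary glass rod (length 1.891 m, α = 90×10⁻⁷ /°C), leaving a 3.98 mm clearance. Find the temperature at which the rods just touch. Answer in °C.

T = 133 °C

α₁L₁ = 1.655784×10⁻⁵ m/K, α₂L₂ = 1.7019×10⁻⁵ m/K → total 3.357684×10⁻⁵ m/K
ΔT = g/(α₁L₁+α₂L₂) = 3.98×10⁻³ / 3.357684×10⁻⁵ = 118.53 K
T = 14.8 + 118.53 = 133.33 °C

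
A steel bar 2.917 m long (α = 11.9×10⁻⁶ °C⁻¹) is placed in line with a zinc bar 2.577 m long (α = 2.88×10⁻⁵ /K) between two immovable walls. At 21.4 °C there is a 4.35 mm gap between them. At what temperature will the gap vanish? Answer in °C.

α₁L₁ = 3.47123×10⁻⁵ m/K, α₂L₂ = 7.42176×10⁻⁵ m/K → total 1.089299×10⁻⁴ m/K
ΔT = g/(α₁L₁+α₂L₂) = 4.35×10⁻³ / 1.089299×10⁻⁴ = 39.934 K
T = 21.4 + 39.934 = 61.334 °C

T = 61.3 °C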